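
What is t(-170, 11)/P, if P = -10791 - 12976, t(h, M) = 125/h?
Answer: 25/808078 ≈ 3.0938e-5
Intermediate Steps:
P = -23767
t(-170, 11)/P = (125/(-170))/(-23767) = (125*(-1/170))*(-1/23767) = -25/34*(-1/23767) = 25/808078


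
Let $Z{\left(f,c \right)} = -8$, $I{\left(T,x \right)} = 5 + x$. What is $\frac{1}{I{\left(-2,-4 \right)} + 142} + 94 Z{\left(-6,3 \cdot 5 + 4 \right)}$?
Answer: $- \frac{107535}{143} \approx -751.99$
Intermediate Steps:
$\frac{1}{I{\left(-2,-4 \right)} + 142} + 94 Z{\left(-6,3 \cdot 5 + 4 \right)} = \frac{1}{\left(5 - 4\right) + 142} + 94 \left(-8\right) = \frac{1}{1 + 142} - 752 = \frac{1}{143} - 752 = - \frac{107535}{143}$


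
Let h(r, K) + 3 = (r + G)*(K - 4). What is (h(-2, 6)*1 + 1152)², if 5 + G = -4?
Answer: 1270129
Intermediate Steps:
G = -9 (G = -5 - 4 = -9)
h(r, K) = -3 + (-9 + r)*(-4 + K) (h(r, K) = -3 + (r - 9)*(K - 4) = -3 + (-9 + r)*(-4 + K))
(h(-2, 6)*1 + 1152)² = ((33 - 9*6 - 4*(-2) + 6*(-2))*1 + 1152)² = ((33 - 54 + 8 - 12)*1 + 1152)² = (-25*1 + 1152)² = (-25 + 1152)² = 1127² = 1270129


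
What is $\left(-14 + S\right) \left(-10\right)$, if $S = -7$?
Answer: $210$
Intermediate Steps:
$\left(-14 + S\right) \left(-10\right) = \left(-14 - 7\right) \left(-10\right) = \left(-21\right) \left(-10\right) = 210$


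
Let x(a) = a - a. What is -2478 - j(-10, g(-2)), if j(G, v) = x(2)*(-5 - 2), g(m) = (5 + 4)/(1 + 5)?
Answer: -2478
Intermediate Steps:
x(a) = 0
g(m) = 3/2 (g(m) = 9/6 = 9*(⅙) = 3/2)
j(G, v) = 0 (j(G, v) = 0*(-5 - 2) = 0*(-7) = 0)
-2478 - j(-10, g(-2)) = -2478 - 1*0 = -2478 + 0 = -2478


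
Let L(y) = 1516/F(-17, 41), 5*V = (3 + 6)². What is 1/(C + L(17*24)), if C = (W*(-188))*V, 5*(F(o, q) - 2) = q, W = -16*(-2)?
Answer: -255/24814196 ≈ -1.0276e-5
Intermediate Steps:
V = 81/5 (V = (3 + 6)²/5 = (⅕)*9² = (⅕)*81 = 81/5 ≈ 16.200)
W = 32
F(o, q) = 2 + q/5
L(y) = 7580/51 (L(y) = 1516/(2 + (⅕)*41) = 1516/(2 + 41/5) = 1516/(51/5) = 1516*(5/51) = 7580/51)
C = -487296/5 (C = (32*(-188))*(81/5) = -6016*81/5 = -487296/5 ≈ -97459.)
1/(C + L(17*24)) = 1/(-487296/5 + 7580/51) = 1/(-24814196/255) = -255/24814196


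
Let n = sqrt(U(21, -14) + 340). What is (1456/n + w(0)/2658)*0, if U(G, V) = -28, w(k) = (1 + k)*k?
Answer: 0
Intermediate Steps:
w(k) = k*(1 + k)
n = 2*sqrt(78) (n = sqrt(-28 + 340) = sqrt(312) = 2*sqrt(78) ≈ 17.664)
(1456/n + w(0)/2658)*0 = (1456/((2*sqrt(78))) + (0*(1 + 0))/2658)*0 = (1456*(sqrt(78)/156) + (0*1)*(1/2658))*0 = (28*sqrt(78)/3 + 0*(1/2658))*0 = (28*sqrt(78)/3 + 0)*0 = (28*sqrt(78)/3)*0 = 0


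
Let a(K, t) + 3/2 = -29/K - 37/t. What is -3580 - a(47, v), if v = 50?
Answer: -4203143/1175 ≈ -3577.1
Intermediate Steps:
a(K, t) = -3/2 - 37/t - 29/K (a(K, t) = -3/2 + (-29/K - 37/t) = -3/2 + (-37/t - 29/K) = -3/2 - 37/t - 29/K)
-3580 - a(47, v) = -3580 - (-3/2 - 37/50 - 29/47) = -3580 - 1*(-3357/1175) = -3580 + 3357/1175 = -4203143/1175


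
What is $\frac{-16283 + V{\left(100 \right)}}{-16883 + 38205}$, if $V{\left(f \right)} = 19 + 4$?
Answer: $- \frac{8130}{10661} \approx -0.76259$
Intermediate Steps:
$V{\left(f \right)} = 23$
$\frac{-16283 + V{\left(100 \right)}}{-16883 + 38205} = \frac{-16283 + 23}{-16883 + 38205} = - \frac{16260}{21322} = \left(-16260\right) \frac{1}{21322} = - \frac{8130}{10661}$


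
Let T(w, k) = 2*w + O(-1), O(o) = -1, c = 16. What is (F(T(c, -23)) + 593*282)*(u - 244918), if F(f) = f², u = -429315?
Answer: -113397225571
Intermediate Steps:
T(w, k) = -1 + 2*w (T(w, k) = 2*w - 1 = -1 + 2*w)
(F(T(c, -23)) + 593*282)*(u - 244918) = ((-1 + 2*16)² + 593*282)*(-429315 - 244918) = ((-1 + 32)² + 167226)*(-674233) = (31² + 167226)*(-674233) = (961 + 167226)*(-674233) = 168187*(-674233) = -113397225571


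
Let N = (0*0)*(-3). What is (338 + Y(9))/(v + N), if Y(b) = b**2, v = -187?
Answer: -419/187 ≈ -2.2406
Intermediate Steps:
N = 0 (N = 0*(-3) = 0)
(338 + Y(9))/(v + N) = (338 + 9**2)/(-187 + 0) = (338 + 81)/(-187) = 419*(-1/187) = -419/187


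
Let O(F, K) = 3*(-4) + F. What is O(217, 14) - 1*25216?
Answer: -25011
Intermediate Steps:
O(F, K) = -12 + F
O(217, 14) - 1*25216 = (-12 + 217) - 1*25216 = 205 - 25216 = -25011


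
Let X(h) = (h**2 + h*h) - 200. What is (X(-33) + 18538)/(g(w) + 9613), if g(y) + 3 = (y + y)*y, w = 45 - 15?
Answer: 10258/5705 ≈ 1.7981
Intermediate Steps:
w = 30
X(h) = -200 + 2*h**2 (X(h) = (h**2 + h**2) - 200 = 2*h**2 - 200 = -200 + 2*h**2)
g(y) = -3 + 2*y**2 (g(y) = -3 + (y + y)*y = -3 + (2*y)*y = -3 + 2*y**2)
(X(-33) + 18538)/(g(w) + 9613) = ((-200 + 2*(-33)**2) + 18538)/((-3 + 2*30**2) + 9613) = ((-200 + 2*1089) + 18538)/((-3 + 2*900) + 9613) = ((-200 + 2178) + 18538)/((-3 + 1800) + 9613) = (1978 + 18538)/(1797 + 9613) = 20516/11410 = 20516*(1/11410) = 10258/5705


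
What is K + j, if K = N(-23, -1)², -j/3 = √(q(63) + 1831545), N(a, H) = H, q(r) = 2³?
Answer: 1 - 3*√1831553 ≈ -4059.0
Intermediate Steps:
q(r) = 8
j = -3*√1831553 (j = -3*√(8 + 1831545) = -3*√1831553 ≈ -4060.0)
K = 1 (K = (-1)² = 1)
K + j = 1 - 3*√1831553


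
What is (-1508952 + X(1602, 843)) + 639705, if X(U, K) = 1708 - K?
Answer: -868382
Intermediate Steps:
(-1508952 + X(1602, 843)) + 639705 = (-1508952 + (1708 - 1*843)) + 639705 = (-1508952 + (1708 - 843)) + 639705 = (-1508952 + 865) + 639705 = -1508087 + 639705 = -868382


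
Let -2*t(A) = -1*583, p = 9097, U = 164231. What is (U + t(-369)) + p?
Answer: 347239/2 ≈ 1.7362e+5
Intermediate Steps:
t(A) = 583/2 (t(A) = -(-1)*583/2 = -½*(-583) = 583/2)
(U + t(-369)) + p = (164231 + 583/2) + 9097 = 329045/2 + 9097 = 347239/2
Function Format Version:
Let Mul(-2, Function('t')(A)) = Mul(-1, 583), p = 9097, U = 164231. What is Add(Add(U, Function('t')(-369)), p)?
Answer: Rational(347239, 2) ≈ 1.7362e+5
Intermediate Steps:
Function('t')(A) = Rational(583, 2) (Function('t')(A) = Mul(Rational(-1, 2), Mul(-1, 583)) = Mul(Rational(-1, 2), -583) = Rational(583, 2))
Add(Add(U, Function('t')(-369)), p) = Add(Add(164231, Rational(583, 2)), 9097) = Add(Rational(329045, 2), 9097) = Rational(347239, 2)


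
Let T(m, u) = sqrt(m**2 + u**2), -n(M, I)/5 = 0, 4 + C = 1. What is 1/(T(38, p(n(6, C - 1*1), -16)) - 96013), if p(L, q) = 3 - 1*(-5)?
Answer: -96013/9218494661 - 2*sqrt(377)/9218494661 ≈ -1.0419e-5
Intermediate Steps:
C = -3 (C = -4 + 1 = -3)
n(M, I) = 0 (n(M, I) = -5*0 = 0)
p(L, q) = 8 (p(L, q) = 3 + 5 = 8)
1/(T(38, p(n(6, C - 1*1), -16)) - 96013) = 1/(sqrt(38**2 + 8**2) - 96013) = 1/(sqrt(1444 + 64) - 96013) = 1/(sqrt(1508) - 96013) = 1/(2*sqrt(377) - 96013) = 1/(-96013 + 2*sqrt(377))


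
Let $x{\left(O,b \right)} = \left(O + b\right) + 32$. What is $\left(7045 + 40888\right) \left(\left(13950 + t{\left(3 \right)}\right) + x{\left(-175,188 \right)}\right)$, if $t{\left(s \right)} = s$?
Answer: $670966134$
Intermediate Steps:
$x{\left(O,b \right)} = 32 + O + b$
$\left(7045 + 40888\right) \left(\left(13950 + t{\left(3 \right)}\right) + x{\left(-175,188 \right)}\right) = \left(7045 + 40888\right) \left(\left(13950 + 3\right) + \left(32 - 175 + 188\right)\right) = 47933 \left(13953 + 45\right) = 47933 \cdot 13998 = 670966134$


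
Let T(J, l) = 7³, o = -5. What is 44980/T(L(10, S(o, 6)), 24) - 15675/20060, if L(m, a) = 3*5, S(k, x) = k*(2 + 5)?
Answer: 179384455/1376116 ≈ 130.36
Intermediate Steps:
S(k, x) = 7*k (S(k, x) = k*7 = 7*k)
L(m, a) = 15
T(J, l) = 343
44980/T(L(10, S(o, 6)), 24) - 15675/20060 = 44980/343 - 15675/20060 = 44980*(1/343) - 15675*1/20060 = 44980/343 - 3135/4012 = 179384455/1376116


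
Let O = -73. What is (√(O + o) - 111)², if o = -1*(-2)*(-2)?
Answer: (111 - I*√77)² ≈ 12244.0 - 1948.0*I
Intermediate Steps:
o = -4 (o = 2*(-2) = -4)
(√(O + o) - 111)² = (√(-73 - 4) - 111)² = (√(-77) - 111)² = (I*√77 - 111)² = (-111 + I*√77)²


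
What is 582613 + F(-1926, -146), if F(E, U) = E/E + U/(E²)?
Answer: 1080596325059/1854738 ≈ 5.8261e+5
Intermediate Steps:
F(E, U) = 1 + U/E²
582613 + F(-1926, -146) = 582613 + (1 - 146/(-1926)²) = 582613 + (1 - 146*1/3709476) = 582613 + (1 - 73/1854738) = 582613 + 1854665/1854738 = 1080596325059/1854738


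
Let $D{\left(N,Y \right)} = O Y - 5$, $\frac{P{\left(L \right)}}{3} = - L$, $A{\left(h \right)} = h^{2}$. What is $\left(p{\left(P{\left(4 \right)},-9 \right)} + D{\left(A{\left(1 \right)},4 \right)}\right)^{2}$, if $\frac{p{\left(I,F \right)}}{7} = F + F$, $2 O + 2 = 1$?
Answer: $17689$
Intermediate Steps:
$O = - \frac{1}{2}$ ($O = -1 + \frac{1}{2} \cdot 1 = -1 + \frac{1}{2} = - \frac{1}{2} \approx -0.5$)
$P{\left(L \right)} = - 3 L$ ($P{\left(L \right)} = 3 \left(- L\right) = - 3 L$)
$p{\left(I,F \right)} = 14 F$ ($p{\left(I,F \right)} = 7 \left(F + F\right) = 7 \cdot 2 F = 14 F$)
$D{\left(N,Y \right)} = -5 - \frac{Y}{2}$ ($D{\left(N,Y \right)} = - \frac{Y}{2} - 5 = -5 - \frac{Y}{2}$)
$\left(p{\left(P{\left(4 \right)},-9 \right)} + D{\left(A{\left(1 \right)},4 \right)}\right)^{2} = \left(14 \left(-9\right) - 7\right)^{2} = \left(-126 - 7\right)^{2} = \left(-133\right)^{2} = 17689$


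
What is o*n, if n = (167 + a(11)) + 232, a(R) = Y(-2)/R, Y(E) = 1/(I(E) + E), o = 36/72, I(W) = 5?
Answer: 6584/33 ≈ 199.52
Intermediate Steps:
o = 1/2 (o = 36*(1/72) = 1/2 ≈ 0.50000)
Y(E) = 1/(5 + E)
a(R) = 1/(3*R) (a(R) = 1/((5 - 2)*R) = 1/(3*R))
n = 13168/33 (n = (167 + (1/3)/11) + 232 = (167 + (1/3)*(1/11)) + 232 = (167 + 1/33) + 232 = 5512/33 + 232 = 13168/33 ≈ 399.03)
o*n = (1/2)*(13168/33) = 6584/33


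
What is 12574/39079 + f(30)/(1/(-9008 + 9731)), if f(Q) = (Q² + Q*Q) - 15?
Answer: 50433611419/39079 ≈ 1.2906e+6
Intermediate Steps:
f(Q) = -15 + 2*Q² (f(Q) = (Q² + Q²) - 15 = 2*Q² - 15 = -15 + 2*Q²)
12574/39079 + f(30)/(1/(-9008 + 9731)) = 12574/39079 + (-15 + 2*30²)/(1/(-9008 + 9731)) = 12574*(1/39079) + (-15 + 2*900)/(1/723) = 12574/39079 + (-15 + 1800)/(1/723) = 12574/39079 + 1785*723 = 12574/39079 + 1290555 = 50433611419/39079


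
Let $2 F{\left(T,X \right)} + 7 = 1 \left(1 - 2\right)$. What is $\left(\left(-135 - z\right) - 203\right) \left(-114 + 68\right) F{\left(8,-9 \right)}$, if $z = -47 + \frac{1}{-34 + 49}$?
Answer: $- \frac{803344}{15} \approx -53556.0$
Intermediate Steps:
$F{\left(T,X \right)} = -4$ ($F{\left(T,X \right)} = - \frac{7}{2} + \frac{1 \left(1 - 2\right)}{2} = - \frac{7}{2} + \frac{1 \left(-1\right)}{2} = - \frac{7}{2} + \frac{1}{2} \left(-1\right) = - \frac{7}{2} - \frac{1}{2} = -4$)
$z = - \frac{704}{15}$ ($z = -47 + \frac{1}{15} = - \frac{704}{15} \approx -46.933$)
$\left(\left(-135 - z\right) - 203\right) \left(-114 + 68\right) F{\left(8,-9 \right)} = \left(\left(-135 - - \frac{704}{15}\right) - 203\right) \left(-114 + 68\right) \left(-4\right) = \left(\left(-135 + \frac{704}{15}\right) - 203\right) \left(-46\right) \left(-4\right) = \left(- \frac{1321}{15} - 203\right) \left(-46\right) \left(-4\right) = \left(- \frac{4366}{15}\right) \left(-46\right) \left(-4\right) = \frac{200836}{15} \left(-4\right) = - \frac{803344}{15}$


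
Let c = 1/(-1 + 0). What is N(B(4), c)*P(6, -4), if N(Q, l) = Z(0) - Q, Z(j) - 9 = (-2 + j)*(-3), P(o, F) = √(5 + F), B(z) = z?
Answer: 11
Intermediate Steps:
c = -1 (c = 1/(-1) = -1)
Z(j) = 15 - 3*j (Z(j) = 9 + (-2 + j)*(-3) = 9 + (6 - 3*j) = 15 - 3*j)
N(Q, l) = 15 - Q (N(Q, l) = (15 - 3*0) - Q = (15 + 0) - Q = 15 - Q)
N(B(4), c)*P(6, -4) = (15 - 1*4)*√(5 - 4) = (15 - 4)*√1 = 11*1 = 11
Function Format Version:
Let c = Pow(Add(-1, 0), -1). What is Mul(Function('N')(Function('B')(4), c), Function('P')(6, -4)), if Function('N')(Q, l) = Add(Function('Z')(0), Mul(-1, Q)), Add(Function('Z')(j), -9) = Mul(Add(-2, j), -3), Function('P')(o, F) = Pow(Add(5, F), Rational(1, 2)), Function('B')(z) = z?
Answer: 11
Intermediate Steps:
c = -1 (c = Pow(-1, -1) = -1)
Function('Z')(j) = Add(15, Mul(-3, j)) (Function('Z')(j) = Add(9, Mul(Add(-2, j), -3)) = Add(9, Add(6, Mul(-3, j))) = Add(15, Mul(-3, j)))
Function('N')(Q, l) = Add(15, Mul(-1, Q)) (Function('N')(Q, l) = Add(Add(15, Mul(-3, 0)), Mul(-1, Q)) = Add(Add(15, 0), Mul(-1, Q)) = Add(15, Mul(-1, Q)))
Mul(Function('N')(Function('B')(4), c), Function('P')(6, -4)) = Mul(Add(15, Mul(-1, 4)), Pow(Add(5, -4), Rational(1, 2))) = Mul(Add(15, -4), Pow(1, Rational(1, 2))) = Mul(11, 1) = 11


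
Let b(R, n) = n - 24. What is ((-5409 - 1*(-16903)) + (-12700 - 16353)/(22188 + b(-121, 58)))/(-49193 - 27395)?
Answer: -255390615/1701938536 ≈ -0.15006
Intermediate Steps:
b(R, n) = -24 + n
((-5409 - 1*(-16903)) + (-12700 - 16353)/(22188 + b(-121, 58)))/(-49193 - 27395) = ((-5409 - 1*(-16903)) + (-12700 - 16353)/(22188 + (-24 + 58)))/(-49193 - 27395) = ((-5409 + 16903) - 29053/(22188 + 34))/(-76588) = (11494 - 29053/22222)*(-1/76588) = (255390615/22222)*(-1/76588) = -255390615/1701938536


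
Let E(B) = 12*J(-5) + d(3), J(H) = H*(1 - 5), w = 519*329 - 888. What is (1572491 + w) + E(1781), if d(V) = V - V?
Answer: 1742594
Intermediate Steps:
w = 169863 (w = 170751 - 888 = 169863)
J(H) = -4*H (J(H) = H*(-4) = -4*H)
d(V) = 0
E(B) = 240 (E(B) = 12*(-4*(-5)) + 0 = 12*20 + 0 = 240 + 0 = 240)
(1572491 + w) + E(1781) = (1572491 + 169863) + 240 = 1742354 + 240 = 1742594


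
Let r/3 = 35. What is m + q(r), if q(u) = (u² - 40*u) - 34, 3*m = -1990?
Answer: 18383/3 ≈ 6127.7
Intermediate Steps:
m = -1990/3 (m = (⅓)*(-1990) = -1990/3 ≈ -663.33)
r = 105 (r = 3*35 = 105)
q(u) = -34 + u² - 40*u
m + q(r) = -1990/3 + (-34 + 105² - 40*105) = -1990/3 + (-34 + 11025 - 4200) = -1990/3 + 6791 = 18383/3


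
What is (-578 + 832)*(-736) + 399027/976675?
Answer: -182583132173/976675 ≈ -1.8694e+5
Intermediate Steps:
(-578 + 832)*(-736) + 399027/976675 = 254*(-736) + 399027*(1/976675) = -186944 + 399027/976675 = -182583132173/976675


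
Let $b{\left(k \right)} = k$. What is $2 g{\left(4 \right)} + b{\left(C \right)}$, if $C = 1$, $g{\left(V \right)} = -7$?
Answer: $-13$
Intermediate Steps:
$2 g{\left(4 \right)} + b{\left(C \right)} = 2 \left(-7\right) + 1 = -14 + 1 = -13$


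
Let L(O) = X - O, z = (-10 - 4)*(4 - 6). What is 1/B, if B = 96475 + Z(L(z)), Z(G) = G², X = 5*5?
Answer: 1/96484 ≈ 1.0364e-5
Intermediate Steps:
z = 28 (z = -14*(-2) = 28)
X = 25
L(O) = 25 - O
B = 96484 (B = 96475 + (25 - 1*28)² = 96475 + (25 - 28)² = 96475 + (-3)² = 96475 + 9 = 96484)
1/B = 1/96484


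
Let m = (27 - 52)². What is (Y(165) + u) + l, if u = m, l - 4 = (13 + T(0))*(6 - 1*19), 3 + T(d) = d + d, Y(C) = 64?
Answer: 563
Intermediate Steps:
m = 625 (m = (-25)² = 625)
T(d) = -3 + 2*d (T(d) = -3 + (d + d) = -3 + 2*d)
l = -126 (l = 4 + (13 + (-3 + 2*0))*(6 - 1*19) = 4 + (13 + (-3 + 0))*(6 - 19) = 4 + (13 - 3)*(-13) = 4 + 10*(-13) = 4 - 130 = -126)
u = 625
(Y(165) + u) + l = (64 + 625) - 126 = 689 - 126 = 563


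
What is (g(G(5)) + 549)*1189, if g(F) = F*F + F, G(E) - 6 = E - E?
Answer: 702699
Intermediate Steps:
G(E) = 6 (G(E) = 6 + (E - E) = 6 + 0 = 6)
g(F) = F + F² (g(F) = F² + F = F + F²)
(g(G(5)) + 549)*1189 = (6*(1 + 6) + 549)*1189 = (6*7 + 549)*1189 = (42 + 549)*1189 = 591*1189 = 702699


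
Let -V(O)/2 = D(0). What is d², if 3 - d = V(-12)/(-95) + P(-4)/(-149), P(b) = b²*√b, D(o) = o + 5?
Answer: 66788361/8014561 + 3520*I/2831 ≈ 8.3334 + 1.2434*I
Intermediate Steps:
D(o) = 5 + o
P(b) = b^(5/2)
V(O) = -10 (V(O) = -2*(5 + 0) = -2*5 = -10)
d = 55/19 + 32*I/149 (d = 3 - (-10/(-95) + (-4)^(5/2)/(-149)) = 3 - (-10*(-1/95) + (32*I)*(-1/149)) = 3 - (2/19 - 32*I/149) = 3 + (-2/19 + 32*I/149) = 55/19 + 32*I/149 ≈ 2.8947 + 0.21477*I)
d² = (55/19 + 32*I/149)²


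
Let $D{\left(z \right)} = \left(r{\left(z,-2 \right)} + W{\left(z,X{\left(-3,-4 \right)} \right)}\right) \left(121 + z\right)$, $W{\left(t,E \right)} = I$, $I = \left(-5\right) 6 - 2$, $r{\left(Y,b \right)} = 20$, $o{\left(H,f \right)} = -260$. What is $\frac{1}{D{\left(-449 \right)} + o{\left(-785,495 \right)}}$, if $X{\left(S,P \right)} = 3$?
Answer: $\frac{1}{3676} \approx 0.00027203$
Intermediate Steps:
$I = -32$ ($I = -30 - 2 = -32$)
$W{\left(t,E \right)} = -32$
$D{\left(z \right)} = -1452 - 12 z$ ($D{\left(z \right)} = \left(20 - 32\right) \left(121 + z\right) = - 12 \left(121 + z\right) = -1452 - 12 z$)
$\frac{1}{D{\left(-449 \right)} + o{\left(-785,495 \right)}} = \frac{1}{\left(-1452 - -5388\right) - 260} = \frac{1}{\left(-1452 + 5388\right) - 260} = \frac{1}{3936 - 260} = \frac{1}{3676}$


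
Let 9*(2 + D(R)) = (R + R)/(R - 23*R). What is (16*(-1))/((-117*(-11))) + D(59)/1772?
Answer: -10313/760188 ≈ -0.013566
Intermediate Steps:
D(R) = -199/99 (D(R) = -2 + ((R + R)/(R - 23*R))/9 = -2 + ((2*R)/((-22*R)))/9 = -2 + ((2*R)*(-1/(22*R)))/9 = -2 + (⅑)*(-1/11) = -2 - 1/99 = -199/99)
(16*(-1))/((-117*(-11))) + D(59)/1772 = (16*(-1))/((-117*(-11))) - 199/99/1772 = -16/1287 - 199/99*1/1772 = -16*1/1287 - 199/175428 = -16/1287 - 199/175428 = -10313/760188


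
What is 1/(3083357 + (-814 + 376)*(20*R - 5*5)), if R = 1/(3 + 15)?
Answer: 3/9281461 ≈ 3.2322e-7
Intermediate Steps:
R = 1/18 ≈ 0.055556
1/(3083357 + (-814 + 376)*(20*R - 5*5)) = 1/(3083357 + (-814 + 376)*(20*(1/18) - 5*5)) = 1/(3083357 - 438*(10/9 - 25)) = 1/(3083357 - 438*(-215/9)) = 1/(3083357 + 31390/3) = 1/(9281461/3) = 3/9281461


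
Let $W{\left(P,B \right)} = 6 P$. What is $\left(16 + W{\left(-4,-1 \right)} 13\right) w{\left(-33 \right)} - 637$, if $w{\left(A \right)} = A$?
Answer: $9131$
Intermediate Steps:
$\left(16 + W{\left(-4,-1 \right)} 13\right) w{\left(-33 \right)} - 637 = \left(16 + 6 \left(-4\right) 13\right) \left(-33\right) - 637 = \left(16 - 312\right) \left(-33\right) - 637 = \left(-296\right) \left(-33\right) - 637 = 9768 - 637 = 9131$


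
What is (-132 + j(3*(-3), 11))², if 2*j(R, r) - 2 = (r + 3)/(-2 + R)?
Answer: 2096704/121 ≈ 17328.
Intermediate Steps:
j(R, r) = 1 + (3 + r)/(2*(-2 + R)) (j(R, r) = 1 + ((r + 3)/(-2 + R))/2 = 1 + ((3 + r)/(-2 + R))/2 = 1 + (3 + r)/(2*(-2 + R)))
(-132 + j(3*(-3), 11))² = (-132 + (-1 + 11 + 2*(3*(-3)))/(2*(-2 + 3*(-3))))² = (-132 + (-1 + 11 + 2*(-9))/(2*(-2 - 9)))² = (-132 + (½)*(-1 + 11 - 18)/(-11))² = (-132 + (½)*(-1/11)*(-8))² = (-132 + 4/11)² = (-1448/11)² = 2096704/121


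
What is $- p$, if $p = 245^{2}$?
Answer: $-60025$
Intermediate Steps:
$p = 60025$
$- p = \left(-1\right) 60025 = -60025$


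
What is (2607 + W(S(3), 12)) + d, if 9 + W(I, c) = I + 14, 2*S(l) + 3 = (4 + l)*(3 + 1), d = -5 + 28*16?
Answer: 6135/2 ≈ 3067.5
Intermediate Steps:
d = 443 (d = -5 + 448 = 443)
S(l) = 13/2 + 2*l (S(l) = -3/2 + ((4 + l)*(3 + 1))/2 = -3/2 + ((4 + l)*4)/2 = -3/2 + (16 + 4*l)/2 = -3/2 + (8 + 2*l) = 13/2 + 2*l)
W(I, c) = 5 + I (W(I, c) = -9 + (I + 14) = -9 + (14 + I) = 5 + I)
(2607 + W(S(3), 12)) + d = (2607 + (5 + (13/2 + 2*3))) + 443 = (2607 + (5 + (13/2 + 6))) + 443 = (2607 + (5 + 25/2)) + 443 = (2607 + 35/2) + 443 = 5249/2 + 443 = 6135/2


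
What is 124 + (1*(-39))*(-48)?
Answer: 1996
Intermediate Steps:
124 + (1*(-39))*(-48) = 124 - 39*(-48) = 124 + 1872 = 1996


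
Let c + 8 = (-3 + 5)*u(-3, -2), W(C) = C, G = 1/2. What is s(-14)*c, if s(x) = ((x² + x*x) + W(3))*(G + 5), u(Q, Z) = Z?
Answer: -26070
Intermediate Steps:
G = ½ ≈ 0.50000
s(x) = 33/2 + 11*x² (s(x) = ((x² + x*x) + 3)*(½ + 5) = ((x² + x²) + 3)*(11/2) = (2*x² + 3)*(11/2) = (3 + 2*x²)*(11/2) = 33/2 + 11*x²)
c = -12 (c = -8 + (-3 + 5)*(-2) = -8 + 2*(-2) = -8 - 4 = -12)
s(-14)*c = (33/2 + 11*(-14)²)*(-12) = (33/2 + 11*196)*(-12) = (33/2 + 2156)*(-12) = (4345/2)*(-12) = -26070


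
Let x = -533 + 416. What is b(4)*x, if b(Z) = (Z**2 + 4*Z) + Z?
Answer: -4212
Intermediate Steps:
b(Z) = Z**2 + 5*Z
x = -117
b(4)*x = (4*(5 + 4))*(-117) = (4*9)*(-117) = 36*(-117) = -4212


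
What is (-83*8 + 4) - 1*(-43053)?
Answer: 42393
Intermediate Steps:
(-83*8 + 4) - 1*(-43053) = (-664 + 4) + 43053 = -660 + 43053 = 42393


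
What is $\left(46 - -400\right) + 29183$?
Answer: $29629$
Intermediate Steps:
$\left(46 - -400\right) + 29183 = \left(46 + 400\right) + 29183 = 446 + 29183 = 29629$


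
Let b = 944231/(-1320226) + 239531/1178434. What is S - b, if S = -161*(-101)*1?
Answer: 6324911842248043/388949801521 ≈ 16262.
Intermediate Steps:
S = 16261 (S = 16261*1 = 16261)
b = -199119715062/388949801521 (b = 944231*(-1/1320226) + 239531*(1/1178434) = -944231/1320226 + 239531/1178434 = -199119715062/388949801521 ≈ -0.51194)
S - b = 16261 - 1*(-199119715062/388949801521) = 16261 + 199119715062/388949801521 = 6324911842248043/388949801521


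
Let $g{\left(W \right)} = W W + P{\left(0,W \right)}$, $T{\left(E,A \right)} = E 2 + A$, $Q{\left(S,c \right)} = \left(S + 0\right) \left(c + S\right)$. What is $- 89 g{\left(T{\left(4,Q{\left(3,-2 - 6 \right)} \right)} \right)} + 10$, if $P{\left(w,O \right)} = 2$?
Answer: $-4529$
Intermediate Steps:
$Q{\left(S,c \right)} = S \left(S + c\right)$
$T{\left(E,A \right)} = A + 2 E$ ($T{\left(E,A \right)} = 2 E + A = A + 2 E$)
$g{\left(W \right)} = 2 + W^{2}$ ($g{\left(W \right)} = W W + 2 = W^{2} + 2 = 2 + W^{2}$)
$- 89 g{\left(T{\left(4,Q{\left(3,-2 - 6 \right)} \right)} \right)} + 10 = - 89 \left(2 + \left(3 \left(3 - 8\right) + 2 \cdot 4\right)^{2}\right) + 10 = - 89 \left(2 + \left(3 \left(3 - 8\right) + 8\right)^{2}\right) + 10 = - 89 \left(2 + \left(3 \left(-5\right) + 8\right)^{2}\right) + 10 = - 89 \left(2 + \left(-15 + 8\right)^{2}\right) + 10 = - 89 \left(2 + \left(-7\right)^{2}\right) + 10 = - 89 \left(2 + 49\right) + 10 = \left(-89\right) 51 + 10 = -4539 + 10 = -4529$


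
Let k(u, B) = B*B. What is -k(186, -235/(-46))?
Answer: -55225/2116 ≈ -26.099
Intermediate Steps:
k(u, B) = B²
-k(186, -235/(-46)) = -(-235/(-46))² = -(-235*(-1/46))² = -(235/46)² = -1*55225/2116 = -55225/2116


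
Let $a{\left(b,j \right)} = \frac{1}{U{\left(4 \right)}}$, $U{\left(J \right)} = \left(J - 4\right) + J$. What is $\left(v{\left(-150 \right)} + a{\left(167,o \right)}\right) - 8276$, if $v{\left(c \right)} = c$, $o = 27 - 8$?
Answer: $- \frac{33703}{4} \approx -8425.8$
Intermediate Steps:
$U{\left(J \right)} = -4 + 2 J$ ($U{\left(J \right)} = \left(-4 + J\right) + J = -4 + 2 J$)
$o = 19$
$a{\left(b,j \right)} = \frac{1}{4}$ ($a{\left(b,j \right)} = \frac{1}{-4 + 2 \cdot 4} = \frac{1}{-4 + 8} = \frac{1}{4}$)
$\left(v{\left(-150 \right)} + a{\left(167,o \right)}\right) - 8276 = \left(-150 + \frac{1}{4}\right) - 8276 = - \frac{599}{4} - 8276 = - \frac{33703}{4}$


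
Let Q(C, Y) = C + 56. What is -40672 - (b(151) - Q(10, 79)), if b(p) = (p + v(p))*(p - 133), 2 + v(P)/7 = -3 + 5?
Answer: -43324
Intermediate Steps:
v(P) = 0 (v(P) = -14 + 7*(-3 + 5) = -14 + 7*2 = -14 + 14 = 0)
Q(C, Y) = 56 + C
b(p) = p*(-133 + p) (b(p) = (p + 0)*(p - 133) = p*(-133 + p))
-40672 - (b(151) - Q(10, 79)) = -40672 - (151*(-133 + 151) - (56 + 10)) = -40672 - (151*18 - 1*66) = -40672 - (2718 - 66) = -40672 - 1*2652 = -40672 - 2652 = -43324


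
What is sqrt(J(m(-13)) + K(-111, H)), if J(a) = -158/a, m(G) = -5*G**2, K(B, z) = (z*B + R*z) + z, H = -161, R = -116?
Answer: 2*sqrt(38432910)/65 ≈ 190.75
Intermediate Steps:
K(B, z) = -115*z + B*z (K(B, z) = (z*B - 116*z) + z = (B*z - 116*z) + z = (-116*z + B*z) + z = -115*z + B*z)
sqrt(J(m(-13)) + K(-111, H)) = sqrt(-158/((-5*(-13)**2)) - 161*(-115 - 111)) = sqrt(-158/((-5*169)) - 161*(-226)) = sqrt(-158/(-845) + 36386) = sqrt(-158*(-1/845) + 36386) = sqrt(158/845 + 36386) = sqrt(30746328/845) = 2*sqrt(38432910)/65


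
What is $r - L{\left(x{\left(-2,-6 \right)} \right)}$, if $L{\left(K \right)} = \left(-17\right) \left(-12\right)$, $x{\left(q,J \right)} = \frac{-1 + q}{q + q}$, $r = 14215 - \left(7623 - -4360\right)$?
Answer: $2028$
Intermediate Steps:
$r = 2232$ ($r = 14215 - \left(7623 + 4360\right) = 14215 - 11983 = 2232$)
$x{\left(q,J \right)} = \frac{-1 + q}{2 q}$
$L{\left(K \right)} = 204$
$r - L{\left(x{\left(-2,-6 \right)} \right)} = 2232 - 204 = 2028$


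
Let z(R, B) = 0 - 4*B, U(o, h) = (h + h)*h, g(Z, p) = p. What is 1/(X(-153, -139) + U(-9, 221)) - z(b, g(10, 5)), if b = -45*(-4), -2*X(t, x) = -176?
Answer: 1955401/97770 ≈ 20.000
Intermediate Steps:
X(t, x) = 88 (X(t, x) = -½*(-176) = 88)
b = 180
U(o, h) = 2*h² (U(o, h) = (2*h)*h = 2*h²)
z(R, B) = -4*B
1/(X(-153, -139) + U(-9, 221)) - z(b, g(10, 5)) = 1/(88 + 2*221²) - (-4)*5 = 1/(88 + 2*48841) - 1*(-20) = 1/(88 + 97682) + 20 = 1/97770 + 20 = 1955401/97770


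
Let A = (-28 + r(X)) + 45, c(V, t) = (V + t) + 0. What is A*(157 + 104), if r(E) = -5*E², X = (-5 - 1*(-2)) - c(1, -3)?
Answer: 3132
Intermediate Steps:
c(V, t) = V + t
X = -1 (X = (-5 - 1*(-2)) - (1 - 3) = (-5 + 2) - 1*(-2) = -3 + 2 = -1)
A = 12 (A = (-28 - 5*(-1)²) + 45 = (-28 - 5*1) + 45 = (-28 - 5) + 45 = -33 + 45 = 12)
A*(157 + 104) = 12*(157 + 104) = 12*261 = 3132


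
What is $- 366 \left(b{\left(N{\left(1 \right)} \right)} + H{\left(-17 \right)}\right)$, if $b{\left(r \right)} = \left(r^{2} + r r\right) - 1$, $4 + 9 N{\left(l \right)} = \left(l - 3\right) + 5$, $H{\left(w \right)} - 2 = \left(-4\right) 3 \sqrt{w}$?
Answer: $- \frac{10126}{27} + 4392 i \sqrt{17} \approx -375.04 + 18109.0 i$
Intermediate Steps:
$H{\left(w \right)} = 2 - 12 \sqrt{w}$ ($H{\left(w \right)} = 2 + \left(-4\right) 3 \sqrt{w} = 2 - 12 \sqrt{w}$)
$N{\left(l \right)} = - \frac{2}{9} + \frac{l}{9}$ ($N{\left(l \right)} = - \frac{4}{9} + \frac{\left(l - 3\right) + 5}{9} = - \frac{4}{9} + \frac{\left(-3 + l\right) + 5}{9} = - \frac{4}{9} + \frac{2 + l}{9} = - \frac{4}{9} + \left(\frac{2}{9} + \frac{l}{9}\right) = - \frac{2}{9} + \frac{l}{9}$)
$b{\left(r \right)} = -1 + 2 r^{2}$ ($b{\left(r \right)} = \left(r^{2} + r^{2}\right) - 1 = 2 r^{2} - 1 = -1 + 2 r^{2}$)
$- 366 \left(b{\left(N{\left(1 \right)} \right)} + H{\left(-17 \right)}\right) = - 366 \left(\left(-1 + 2 \left(- \frac{2}{9} + \frac{1}{9} \cdot 1\right)^{2}\right) + \left(2 - 12 \sqrt{-17}\right)\right) = - 366 \left(\left(-1 + 2 \left(- \frac{2}{9} + \frac{1}{9}\right)^{2}\right) + \left(2 - 12 i \sqrt{17}\right)\right) = - 366 \left(\left(-1 + 2 \left(- \frac{1}{9}\right)^{2}\right) + \left(2 - 12 i \sqrt{17}\right)\right) = - 366 \left(\left(-1 + 2 \cdot \frac{1}{81}\right) + \left(2 - 12 i \sqrt{17}\right)\right) = - 366 \left(\left(-1 + \frac{2}{81}\right) + \left(2 - 12 i \sqrt{17}\right)\right) = - 366 \left(- \frac{79}{81} + \left(2 - 12 i \sqrt{17}\right)\right) = - 366 \left(\frac{83}{81} - 12 i \sqrt{17}\right) = - \frac{10126}{27} + 4392 i \sqrt{17}$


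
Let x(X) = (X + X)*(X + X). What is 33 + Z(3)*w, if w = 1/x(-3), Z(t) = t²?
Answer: 133/4 ≈ 33.250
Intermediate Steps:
x(X) = 4*X² (x(X) = (2*X)*(2*X) = 4*X²)
w = 1/36 (w = 1/(4*(-3)²) = 1/(4*9) = 1/36 ≈ 0.027778)
33 + Z(3)*w = 33 + 3²*(1/36) = 33 + 9*(1/36) = 33 + ¼ = 133/4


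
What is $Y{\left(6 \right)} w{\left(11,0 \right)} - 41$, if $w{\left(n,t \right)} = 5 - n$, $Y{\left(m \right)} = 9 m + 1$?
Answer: $-371$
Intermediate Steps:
$Y{\left(m \right)} = 1 + 9 m$
$Y{\left(6 \right)} w{\left(11,0 \right)} - 41 = \left(1 + 9 \cdot 6\right) \left(5 - 11\right) - 41 = \left(1 + 54\right) \left(5 - 11\right) - 41 = 55 \left(-6\right) - 41 = -330 - 41 = -371$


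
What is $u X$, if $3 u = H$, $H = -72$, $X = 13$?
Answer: $-312$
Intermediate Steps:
$u = -24$ ($u = \frac{1}{3} \left(-72\right) = -24$)
$u X = \left(-24\right) 13 = -312$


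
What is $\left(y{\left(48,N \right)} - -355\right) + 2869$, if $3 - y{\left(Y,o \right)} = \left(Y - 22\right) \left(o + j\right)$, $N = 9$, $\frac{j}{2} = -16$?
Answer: $3825$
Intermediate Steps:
$j = -32$ ($j = 2 \left(-16\right) = -32$)
$y{\left(Y,o \right)} = 3 - \left(-32 + o\right) \left(-22 + Y\right)$ ($y{\left(Y,o \right)} = 3 - \left(Y - 22\right) \left(o - 32\right) = 3 - \left(-22 + Y\right) \left(-32 + o\right) = 3 - \left(-32 + o\right) \left(-22 + Y\right)$)
$\left(y{\left(48,N \right)} - -355\right) + 2869 = \left(\left(-701 + 22 \cdot 9 + 32 \cdot 48 - 48 \cdot 9\right) - -355\right) + 2869 = \left(\left(-701 + 198 + 1536 - 432\right) + 355\right) + 2869 = \left(601 + 355\right) + 2869 = 956 + 2869 = 3825$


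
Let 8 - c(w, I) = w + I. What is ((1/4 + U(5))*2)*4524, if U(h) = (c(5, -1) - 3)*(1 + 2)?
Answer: 29406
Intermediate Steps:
c(w, I) = 8 - I - w (c(w, I) = 8 - (w + I) = 8 - (I + w) = 8 + (-I - w) = 8 - I - w)
U(h) = 3 (U(h) = ((8 - 1*(-1) - 1*5) - 3)*(1 + 2) = ((8 + 1 - 5) - 3)*3 = (4 - 3)*3 = 1*3 = 3)
((1/4 + U(5))*2)*4524 = ((1/4 + 3)*2)*4524 = ((¼ + 3)*2)*4524 = ((13/4)*2)*4524 = (13/2)*4524 = 29406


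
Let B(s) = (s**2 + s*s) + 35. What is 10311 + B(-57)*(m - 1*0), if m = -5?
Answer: -22354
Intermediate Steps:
B(s) = 35 + 2*s**2 (B(s) = (s**2 + s**2) + 35 = 2*s**2 + 35 = 35 + 2*s**2)
10311 + B(-57)*(m - 1*0) = 10311 + (35 + 2*(-57)**2)*(-5 - 1*0) = 10311 + (35 + 2*3249)*(-5 + 0) = 10311 + (35 + 6498)*(-5) = 10311 + 6533*(-5) = 10311 - 32665 = -22354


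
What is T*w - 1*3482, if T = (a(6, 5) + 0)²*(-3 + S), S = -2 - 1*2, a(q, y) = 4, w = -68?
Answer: 4134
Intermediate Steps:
S = -4 (S = -2 - 2 = -4)
T = -112 (T = (4 + 0)²*(-3 - 4) = 4²*(-7) = 16*(-7) = -112)
T*w - 1*3482 = -112*(-68) - 1*3482 = 7616 - 3482 = 4134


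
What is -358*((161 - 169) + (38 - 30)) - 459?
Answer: -459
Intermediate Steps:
-358*((161 - 169) + (38 - 30)) - 459 = -358*(-8 + 8) - 459 = -358*0 - 459 = 0 - 459 = -459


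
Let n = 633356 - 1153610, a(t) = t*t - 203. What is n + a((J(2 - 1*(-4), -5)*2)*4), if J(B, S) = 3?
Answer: -519881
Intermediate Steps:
a(t) = -203 + t² (a(t) = t² - 203 = -203 + t²)
n = -520254
n + a((J(2 - 1*(-4), -5)*2)*4) = -520254 + (-203 + ((3*2)*4)²) = -520254 + (-203 + (6*4)²) = -520254 + (-203 + 24²) = -520254 + (-203 + 576) = -520254 + 373 = -519881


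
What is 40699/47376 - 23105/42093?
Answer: 68724503/221577552 ≈ 0.31016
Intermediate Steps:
40699/47376 - 23105/42093 = 68724503/221577552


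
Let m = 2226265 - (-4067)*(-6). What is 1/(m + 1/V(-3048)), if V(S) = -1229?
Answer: 1229/2706089626 ≈ 4.5416e-7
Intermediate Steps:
m = 2201863 (m = 2226265 - 1*24402 = 2226265 - 24402 = 2201863)
1/(m + 1/V(-3048)) = 1/(2201863 + 1/(-1229)) = 1/(2201863 - 1/1229) = 1/(2706089626/1229) = 1229/2706089626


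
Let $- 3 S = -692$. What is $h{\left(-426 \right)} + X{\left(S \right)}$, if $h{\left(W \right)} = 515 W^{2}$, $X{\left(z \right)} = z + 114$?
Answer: $\frac{280381454}{3} \approx 9.346 \cdot 10^{7}$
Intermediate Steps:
$S = \frac{692}{3}$ ($S = \left(- \frac{1}{3}\right) \left(-692\right) = \frac{692}{3} \approx 230.67$)
$X{\left(z \right)} = 114 + z$
$h{\left(-426 \right)} + X{\left(S \right)} = 515 \left(-426\right)^{2} + \left(114 + \frac{692}{3}\right) = 515 \cdot 181476 + \frac{1034}{3} = 93460140 + \frac{1034}{3} = \frac{280381454}{3}$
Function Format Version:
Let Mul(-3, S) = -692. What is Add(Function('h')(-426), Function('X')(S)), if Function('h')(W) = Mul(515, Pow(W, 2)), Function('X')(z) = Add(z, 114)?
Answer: Rational(280381454, 3) ≈ 9.3460e+7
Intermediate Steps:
S = Rational(692, 3) (S = Mul(Rational(-1, 3), -692) = Rational(692, 3) ≈ 230.67)
Function('X')(z) = Add(114, z)
Add(Function('h')(-426), Function('X')(S)) = Add(Mul(515, Pow(-426, 2)), Add(114, Rational(692, 3))) = Add(Mul(515, 181476), Rational(1034, 3)) = Add(93460140, Rational(1034, 3)) = Rational(280381454, 3)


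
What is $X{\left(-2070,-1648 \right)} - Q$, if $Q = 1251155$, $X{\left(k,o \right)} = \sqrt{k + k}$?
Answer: $-1251155 + 6 i \sqrt{115} \approx -1.2512 \cdot 10^{6} + 64.343 i$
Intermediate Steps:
$X{\left(k,o \right)} = \sqrt{2} \sqrt{k}$ ($X{\left(k,o \right)} = \sqrt{2 k} = \sqrt{2} \sqrt{k}$)
$X{\left(-2070,-1648 \right)} - Q = \sqrt{2} \sqrt{-2070} - 1251155 = \sqrt{2} \cdot 3 i \sqrt{230} - 1251155 = 6 i \sqrt{115} - 1251155 = -1251155 + 6 i \sqrt{115}$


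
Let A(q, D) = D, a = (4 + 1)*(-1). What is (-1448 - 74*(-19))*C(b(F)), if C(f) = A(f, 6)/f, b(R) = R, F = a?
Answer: 252/5 ≈ 50.400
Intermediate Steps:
a = -5 (a = 5*(-1) = -5)
F = -5
C(f) = 6/f
(-1448 - 74*(-19))*C(b(F)) = (-1448 - 74*(-19))*(6/(-5)) = (-1448 - 1*(-1406))*(6*(-⅕)) = (-1448 + 1406)*(-6/5) = -42*(-6/5) = 252/5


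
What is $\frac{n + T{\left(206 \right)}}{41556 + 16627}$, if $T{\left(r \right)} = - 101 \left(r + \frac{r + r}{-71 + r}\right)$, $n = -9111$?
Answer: $- \frac{4080407}{7854705} \approx -0.51949$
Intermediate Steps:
$T{\left(r \right)} = - 101 r - \frac{202 r}{-71 + r}$ ($T{\left(r \right)} = - 101 \left(r + \frac{2 r}{-71 + r}\right) = - 101 r - \frac{202 r}{-71 + r}$)
$\frac{n + T{\left(206 \right)}}{41556 + 16627} = \frac{-9111 + 101 \cdot 206 \frac{1}{-71 + 206} \left(69 - 206\right)}{41556 + 16627} = \frac{-9111 + 101 \cdot 206 \cdot \frac{1}{135} \left(69 - 206\right)}{58183} = \left(-9111 + 101 \cdot 206 \cdot \frac{1}{135} \left(-137\right)\right) \frac{1}{58183} = \left(-9111 - \frac{2850422}{135}\right) \frac{1}{58183} = \left(- \frac{4080407}{135}\right) \frac{1}{58183} = - \frac{4080407}{7854705}$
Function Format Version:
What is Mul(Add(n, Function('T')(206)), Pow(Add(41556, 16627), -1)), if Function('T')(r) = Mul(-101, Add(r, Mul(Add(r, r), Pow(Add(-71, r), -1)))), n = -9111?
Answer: Rational(-4080407, 7854705) ≈ -0.51949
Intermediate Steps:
Function('T')(r) = Add(Mul(-101, r), Mul(-202, r, Pow(Add(-71, r), -1))) (Function('T')(r) = Mul(-101, Add(r, Mul(Mul(2, r), Pow(Add(-71, r), -1)))) = Mul(-101, Add(r, Mul(2, r, Pow(Add(-71, r), -1)))) = Add(Mul(-101, r), Mul(-202, r, Pow(Add(-71, r), -1))))
Mul(Add(n, Function('T')(206)), Pow(Add(41556, 16627), -1)) = Mul(Add(-9111, Mul(101, 206, Pow(Add(-71, 206), -1), Add(69, Mul(-1, 206)))), Pow(Add(41556, 16627), -1)) = Mul(Add(-9111, Mul(101, 206, Pow(135, -1), Add(69, -206))), Pow(58183, -1)) = Mul(Add(-9111, Mul(101, 206, Rational(1, 135), -137)), Rational(1, 58183)) = Mul(Add(-9111, Rational(-2850422, 135)), Rational(1, 58183)) = Mul(Rational(-4080407, 135), Rational(1, 58183)) = Rational(-4080407, 7854705)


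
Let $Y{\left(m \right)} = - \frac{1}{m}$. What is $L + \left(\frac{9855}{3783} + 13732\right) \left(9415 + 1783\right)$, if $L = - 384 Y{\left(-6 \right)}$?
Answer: $\frac{193941855022}{1261} \approx 1.538 \cdot 10^{8}$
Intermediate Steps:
$L = -64$ ($L = - 384 \left(- \frac{1}{-6}\right) = - 384 \left(\left(-1\right) \left(- \frac{1}{6}\right)\right) = \left(-384\right) \frac{1}{6} = -64$)
$L + \left(\frac{9855}{3783} + 13732\right) \left(9415 + 1783\right) = -64 + \left(\frac{9855}{3783} + 13732\right) \left(9415 + 1783\right) = -64 + \left(9855 \cdot \frac{1}{3783} + 13732\right) 11198 = -64 + \left(\frac{3285}{1261} + 13732\right) 11198 = -64 + \frac{17319337}{1261} \cdot 11198 = -64 + \frac{193941935726}{1261} = \frac{193941855022}{1261}$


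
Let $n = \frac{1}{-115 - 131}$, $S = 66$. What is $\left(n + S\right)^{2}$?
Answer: $\frac{263575225}{60516} \approx 4355.5$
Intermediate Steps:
$n = - \frac{1}{246}$ ($n = \frac{1}{-246} = - \frac{1}{246} \approx -0.004065$)
$\left(n + S\right)^{2} = \left(- \frac{1}{246} + 66\right)^{2} = \left(\frac{16235}{246}\right)^{2} = \frac{263575225}{60516}$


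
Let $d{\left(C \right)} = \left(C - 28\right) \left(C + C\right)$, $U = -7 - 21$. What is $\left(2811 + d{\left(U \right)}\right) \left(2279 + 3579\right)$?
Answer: $34837526$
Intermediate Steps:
$U = -28$ ($U = -7 - 21 = -28$)
$d{\left(C \right)} = 2 C \left(-28 + C\right)$ ($d{\left(C \right)} = \left(-28 + C\right) 2 C = 2 C \left(-28 + C\right)$)
$\left(2811 + d{\left(U \right)}\right) \left(2279 + 3579\right) = \left(2811 + 2 \left(-28\right) \left(-28 - 28\right)\right) \left(2279 + 3579\right) = \left(2811 + 2 \left(-28\right) \left(-56\right)\right) 5858 = \left(2811 + 3136\right) 5858 = 5947 \cdot 5858 = 34837526$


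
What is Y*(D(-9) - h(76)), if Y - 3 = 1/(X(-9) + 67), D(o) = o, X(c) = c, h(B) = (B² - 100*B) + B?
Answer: 304325/58 ≈ 5247.0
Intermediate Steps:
h(B) = B² - 99*B
Y = 175/58 (Y = 3 + 1/(-9 + 67) = 3 + 1/58 = 175/58 ≈ 3.0172)
Y*(D(-9) - h(76)) = 175*(-9 - 76*(-99 + 76))/58 = 175*(-9 - 76*(-23))/58 = 175*(-9 - 1*(-1748))/58 = 175*(-9 + 1748)/58 = (175/58)*1739 = 304325/58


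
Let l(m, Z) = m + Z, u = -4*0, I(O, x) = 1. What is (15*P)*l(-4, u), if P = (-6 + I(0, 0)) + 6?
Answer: -60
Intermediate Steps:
P = 1 (P = (-6 + 1) + 6 = -5 + 6 = 1)
u = 0
l(m, Z) = Z + m
(15*P)*l(-4, u) = (15*1)*(0 - 4) = 15*(-4) = -60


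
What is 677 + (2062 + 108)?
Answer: 2847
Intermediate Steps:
677 + (2062 + 108) = 677 + 2170 = 2847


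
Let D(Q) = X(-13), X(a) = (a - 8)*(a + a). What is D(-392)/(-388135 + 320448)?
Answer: -546/67687 ≈ -0.0080665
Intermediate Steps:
X(a) = 2*a*(-8 + a) (X(a) = (-8 + a)*(2*a) = 2*a*(-8 + a))
D(Q) = 546 (D(Q) = 2*(-13)*(-8 - 13) = 2*(-13)*(-21) = 546)
D(-392)/(-388135 + 320448) = 546/(-388135 + 320448) = 546/(-67687) = 546*(-1/67687) = -546/67687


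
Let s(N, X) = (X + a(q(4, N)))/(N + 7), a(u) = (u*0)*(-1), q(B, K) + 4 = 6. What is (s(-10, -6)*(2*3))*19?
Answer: 228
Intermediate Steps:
q(B, K) = 2 (q(B, K) = -4 + 6 = 2)
a(u) = 0 (a(u) = 0*(-1) = 0)
s(N, X) = X/(7 + N) (s(N, X) = (X + 0)/(N + 7) = X/(7 + N))
(s(-10, -6)*(2*3))*19 = ((-6/(7 - 10))*(2*3))*19 = (-6/(-3)*6)*19 = (-6*(-⅓)*6)*19 = (2*6)*19 = 12*19 = 228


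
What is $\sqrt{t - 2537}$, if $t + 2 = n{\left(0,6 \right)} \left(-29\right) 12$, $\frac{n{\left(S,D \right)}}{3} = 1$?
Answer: $i \sqrt{3583} \approx 59.858 i$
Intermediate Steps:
$n{\left(S,D \right)} = 3$ ($n{\left(S,D \right)} = 3 \cdot 1 = 3$)
$t = -1046$ ($t = -2 + 3 \left(-29\right) 12 = -2 - 1044 = -1046$)
$\sqrt{t - 2537} = \sqrt{-1046 - 2537} = \sqrt{-3583} = i \sqrt{3583}$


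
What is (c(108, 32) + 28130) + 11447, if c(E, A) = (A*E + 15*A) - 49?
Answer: 43464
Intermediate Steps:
c(E, A) = -49 + 15*A + A*E (c(E, A) = (15*A + A*E) - 49 = -49 + 15*A + A*E)
(c(108, 32) + 28130) + 11447 = ((-49 + 15*32 + 32*108) + 28130) + 11447 = ((-49 + 480 + 3456) + 28130) + 11447 = (3887 + 28130) + 11447 = 32017 + 11447 = 43464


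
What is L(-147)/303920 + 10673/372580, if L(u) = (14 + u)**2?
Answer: 37824253/435517360 ≈ 0.086849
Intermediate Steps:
L(-147)/303920 + 10673/372580 = (14 - 147)**2/303920 + 10673/372580 = (-133)**2*(1/303920) + 10673*(1/372580) = 17689*(1/303920) + 821/28660 = 17689/303920 + 821/28660 = 37824253/435517360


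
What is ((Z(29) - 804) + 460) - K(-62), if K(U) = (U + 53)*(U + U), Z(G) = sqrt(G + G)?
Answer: -1460 + sqrt(58) ≈ -1452.4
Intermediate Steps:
Z(G) = sqrt(2)*sqrt(G) (Z(G) = sqrt(2*G) = sqrt(2)*sqrt(G))
K(U) = 2*U*(53 + U) (K(U) = (53 + U)*(2*U) = 2*U*(53 + U))
((Z(29) - 804) + 460) - K(-62) = ((sqrt(2)*sqrt(29) - 804) + 460) - 2*(-62)*(53 - 62) = ((sqrt(58) - 804) + 460) - 2*(-62)*(-9) = ((-804 + sqrt(58)) + 460) - 1*1116 = (-344 + sqrt(58)) - 1116 = -1460 + sqrt(58)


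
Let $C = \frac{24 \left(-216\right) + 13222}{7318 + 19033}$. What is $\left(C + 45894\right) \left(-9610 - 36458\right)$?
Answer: $- \frac{55712834808576}{26351} \approx -2.1143 \cdot 10^{9}$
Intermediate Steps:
$C = \frac{8038}{26351}$ ($C = \frac{-5184 + 13222}{26351} = 8038 \cdot \frac{1}{26351} = \frac{8038}{26351} \approx 0.30504$)
$\left(C + 45894\right) \left(-9610 - 36458\right) = \left(\frac{8038}{26351} + 45894\right) \left(-9610 - 36458\right) = \frac{1209360832}{26351} \left(-46068\right) = - \frac{55712834808576}{26351}$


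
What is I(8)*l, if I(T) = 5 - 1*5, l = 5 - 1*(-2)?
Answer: 0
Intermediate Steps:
l = 7 (l = 5 + 2 = 7)
I(T) = 0 (I(T) = 5 - 5 = 0)
I(8)*l = 0*7 = 0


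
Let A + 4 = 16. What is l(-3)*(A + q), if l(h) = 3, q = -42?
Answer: -90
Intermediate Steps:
A = 12 (A = -4 + 16 = 12)
l(-3)*(A + q) = 3*(12 - 42) = 3*(-30) = -90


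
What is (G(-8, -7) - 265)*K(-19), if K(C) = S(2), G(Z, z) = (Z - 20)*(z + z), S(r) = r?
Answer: 254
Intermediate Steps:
G(Z, z) = 2*z*(-20 + Z) (G(Z, z) = (-20 + Z)*(2*z) = 2*z*(-20 + Z))
K(C) = 2
(G(-8, -7) - 265)*K(-19) = (2*(-7)*(-20 - 8) - 265)*2 = (2*(-7)*(-28) - 265)*2 = (392 - 265)*2 = 127*2 = 254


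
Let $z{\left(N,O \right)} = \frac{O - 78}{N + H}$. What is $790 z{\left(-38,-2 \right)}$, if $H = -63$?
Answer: $\frac{63200}{101} \approx 625.74$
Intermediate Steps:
$z{\left(N,O \right)} = \frac{-78 + O}{-63 + N}$ ($z{\left(N,O \right)} = \frac{O - 78}{N - 63} = \frac{-78 + O}{-63 + N}$)
$790 z{\left(-38,-2 \right)} = 790 \frac{-78 - 2}{-63 - 38} = 790 \frac{1}{-101} \left(-80\right) = 790 \left(\left(- \frac{1}{101}\right) \left(-80\right)\right) = 790 \cdot \frac{80}{101} = \frac{63200}{101}$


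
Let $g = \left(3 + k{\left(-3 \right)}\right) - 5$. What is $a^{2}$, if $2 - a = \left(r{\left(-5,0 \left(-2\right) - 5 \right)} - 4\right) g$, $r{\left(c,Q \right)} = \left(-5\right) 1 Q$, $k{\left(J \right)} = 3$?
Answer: $361$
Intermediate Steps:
$r{\left(c,Q \right)} = - 5 Q$
$g = 1$ ($g = \left(3 + 3\right) - 5 = 6 - 5 = 1$)
$a = -19$ ($a = 2 - \left(- 5 \left(0 \left(-2\right) - 5\right) - 4\right) 1 = 2 - \left(- 5 \left(0 - 5\right) - 4\right) 1 = 2 - \left(\left(-5\right) \left(-5\right) - 4\right) 1 = 2 - \left(25 - 4\right) 1 = 2 - 21 \cdot 1 = 2 - 21 = -19$)
$a^{2} = \left(-19\right)^{2} = 361$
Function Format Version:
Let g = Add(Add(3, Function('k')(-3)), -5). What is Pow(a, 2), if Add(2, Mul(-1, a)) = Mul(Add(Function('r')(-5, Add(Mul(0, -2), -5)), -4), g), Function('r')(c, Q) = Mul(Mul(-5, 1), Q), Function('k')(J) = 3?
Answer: 361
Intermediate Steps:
Function('r')(c, Q) = Mul(-5, Q)
g = 1 (g = Add(Add(3, 3), -5) = Add(6, -5) = 1)
a = -19 (a = Add(2, Mul(-1, Mul(Add(Mul(-5, Add(Mul(0, -2), -5)), -4), 1))) = Add(2, Mul(-1, Mul(Add(Mul(-5, Add(0, -5)), -4), 1))) = Add(2, Mul(-1, Mul(Add(Mul(-5, -5), -4), 1))) = Add(2, Mul(-1, Mul(Add(25, -4), 1))) = Add(2, Mul(-1, Mul(21, 1))) = Add(2, Mul(-1, 21)) = Add(2, -21) = -19)
Pow(a, 2) = Pow(-19, 2) = 361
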